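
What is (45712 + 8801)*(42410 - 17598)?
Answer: 1352576556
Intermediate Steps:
(45712 + 8801)*(42410 - 17598) = 54513*24812 = 1352576556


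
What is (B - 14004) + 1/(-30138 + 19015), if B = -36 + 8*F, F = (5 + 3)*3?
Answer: -154031305/11123 ≈ -13848.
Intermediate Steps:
F = 24 (F = 8*3 = 24)
B = 156 (B = -36 + 8*24 = -36 + 192 = 156)
(B - 14004) + 1/(-30138 + 19015) = (156 - 14004) + 1/(-30138 + 19015) = -13848 + 1/(-11123) = -13848 - 1/11123 = -154031305/11123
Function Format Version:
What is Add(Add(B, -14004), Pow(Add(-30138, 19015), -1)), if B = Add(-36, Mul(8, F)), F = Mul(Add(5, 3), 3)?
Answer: Rational(-154031305, 11123) ≈ -13848.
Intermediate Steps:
F = 24 (F = Mul(8, 3) = 24)
B = 156 (B = Add(-36, Mul(8, 24)) = Add(-36, 192) = 156)
Add(Add(B, -14004), Pow(Add(-30138, 19015), -1)) = Add(Add(156, -14004), Pow(Add(-30138, 19015), -1)) = Add(-13848, Pow(-11123, -1)) = Add(-13848, Rational(-1, 11123)) = Rational(-154031305, 11123)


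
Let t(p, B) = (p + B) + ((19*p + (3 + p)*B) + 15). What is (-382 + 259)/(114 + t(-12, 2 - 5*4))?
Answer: -41/11 ≈ -3.7273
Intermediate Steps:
t(p, B) = 15 + B + 20*p + B*(3 + p) (t(p, B) = (B + p) + ((19*p + B*(3 + p)) + 15) = (B + p) + (15 + 19*p + B*(3 + p)) = 15 + B + 20*p + B*(3 + p))
(-382 + 259)/(114 + t(-12, 2 - 5*4)) = (-382 + 259)/(114 + (15 + 4*(2 - 5*4) + 20*(-12) + (2 - 5*4)*(-12))) = -123/(114 + (15 + 4*(2 - 20) - 240 + (2 - 20)*(-12))) = -123/(114 + (15 + 4*(-18) - 240 - 18*(-12))) = -123/(114 + (15 - 72 - 240 + 216)) = -123/(114 - 81) = -123/33 = -123*1/33 = -41/11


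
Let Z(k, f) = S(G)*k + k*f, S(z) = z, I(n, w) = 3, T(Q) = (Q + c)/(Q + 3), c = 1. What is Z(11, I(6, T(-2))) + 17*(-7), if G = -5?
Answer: -141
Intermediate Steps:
T(Q) = (1 + Q)/(3 + Q) (T(Q) = (Q + 1)/(Q + 3) = (1 + Q)/(3 + Q))
Z(k, f) = -5*k + f*k (Z(k, f) = -5*k + k*f = -5*k + f*k)
Z(11, I(6, T(-2))) + 17*(-7) = 11*(-5 + 3) + 17*(-7) = 11*(-2) - 119 = -22 - 119 = -141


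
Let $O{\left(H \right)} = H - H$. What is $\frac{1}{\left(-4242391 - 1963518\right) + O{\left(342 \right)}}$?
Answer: $- \frac{1}{6205909} \approx -1.6114 \cdot 10^{-7}$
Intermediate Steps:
$O{\left(H \right)} = 0$
$\frac{1}{\left(-4242391 - 1963518\right) + O{\left(342 \right)}} = \frac{1}{\left(-4242391 - 1963518\right) + 0} = \frac{1}{-6205909 + 0} = \frac{1}{-6205909} = - \frac{1}{6205909}$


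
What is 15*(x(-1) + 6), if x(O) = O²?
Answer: 105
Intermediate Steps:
15*(x(-1) + 6) = 15*((-1)² + 6) = 15*(1 + 6) = 15*7 = 105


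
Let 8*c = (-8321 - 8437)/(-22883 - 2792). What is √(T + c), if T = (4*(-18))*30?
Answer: 3*I*√25312539863/10270 ≈ 46.475*I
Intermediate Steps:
T = -2160 (T = -72*30 = -2160)
c = 8379/102700 (c = ((-8321 - 8437)/(-22883 - 2792))/8 = (-16758/(-25675))/8 = (-16758*(-1/25675))/8 = (⅛)*(16758/25675) = 8379/102700 ≈ 0.081587)
√(T + c) = √(-2160 + 8379/102700) = √(-221823621/102700) = 3*I*√25312539863/10270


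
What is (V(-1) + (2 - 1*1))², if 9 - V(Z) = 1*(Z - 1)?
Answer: 144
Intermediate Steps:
V(Z) = 10 - Z (V(Z) = 9 - (Z - 1) = 9 - (-1 + Z) = 9 + (1 - Z) = 10 - Z)
(V(-1) + (2 - 1*1))² = ((10 - 1*(-1)) + (2 - 1*1))² = ((10 + 1) + (2 - 1))² = (11 + 1)² = 12² = 144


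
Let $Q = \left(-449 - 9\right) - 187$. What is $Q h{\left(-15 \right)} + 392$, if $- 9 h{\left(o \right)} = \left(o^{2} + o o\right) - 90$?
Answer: $26192$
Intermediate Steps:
$h{\left(o \right)} = 10 - \frac{2 o^{2}}{9}$ ($h{\left(o \right)} = - \frac{\left(o^{2} + o o\right) - 90}{9} = - \frac{\left(o^{2} + o^{2}\right) - 90}{9} = - \frac{2 o^{2} - 90}{9} = - \frac{-90 + 2 o^{2}}{9} = 10 - \frac{2 o^{2}}{9}$)
$Q = -645$ ($Q = -458 - 187 = -645$)
$Q h{\left(-15 \right)} + 392 = - 645 \left(10 - \frac{2 \left(-15\right)^{2}}{9}\right) + 392 = - 645 \left(10 - 50\right) + 392 = \left(-645\right) \left(-40\right) + 392 = 25800 + 392 = 26192$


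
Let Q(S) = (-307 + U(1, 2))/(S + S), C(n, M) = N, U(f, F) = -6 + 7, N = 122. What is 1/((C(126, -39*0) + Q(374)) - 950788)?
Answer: -22/20914661 ≈ -1.0519e-6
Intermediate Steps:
U(f, F) = 1
C(n, M) = 122
Q(S) = -153/S (Q(S) = (-307 + 1)/(S + S) = -306*1/(2*S) = -153/S)
1/((C(126, -39*0) + Q(374)) - 950788) = 1/((122 - 153/374) - 950788) = 1/((122 - 153*1/374) - 950788) = 1/((122 - 9/22) - 950788) = 1/(2675/22 - 950788) = 1/(-20914661/22) = -22/20914661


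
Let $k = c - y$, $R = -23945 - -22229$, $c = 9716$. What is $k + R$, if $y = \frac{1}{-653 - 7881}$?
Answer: $\frac{68272001}{8534} \approx 8000.0$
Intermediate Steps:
$y = - \frac{1}{8534}$ ($y = \frac{1}{-8534} = - \frac{1}{8534} \approx -0.00011718$)
$R = -1716$ ($R = -23945 + 22229 = -1716$)
$k = \frac{82916345}{8534}$ ($k = 9716 - - \frac{1}{8534} = 9716 + \frac{1}{8534} = \frac{82916345}{8534} \approx 9716.0$)
$k + R = \frac{82916345}{8534} - 1716 = \frac{68272001}{8534}$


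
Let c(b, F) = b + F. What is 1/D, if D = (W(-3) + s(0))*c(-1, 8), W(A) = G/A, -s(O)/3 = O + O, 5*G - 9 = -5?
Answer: -15/28 ≈ -0.53571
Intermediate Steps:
G = 4/5 (G = 9/5 + (1/5)*(-5) = 9/5 - 1 = 4/5 ≈ 0.80000)
c(b, F) = F + b
s(O) = -6*O (s(O) = -3*(O + O) = -6*O)
W(A) = 4/(5*A)
D = -28/15 (D = ((4/5)/(-3) - 6*0)*(8 - 1) = ((4/5)*(-1/3) + 0)*7 = (-4/15 + 0)*7 = -4/15*7 = -28/15 ≈ -1.8667)
1/D = 1/(-28/15) = -15/28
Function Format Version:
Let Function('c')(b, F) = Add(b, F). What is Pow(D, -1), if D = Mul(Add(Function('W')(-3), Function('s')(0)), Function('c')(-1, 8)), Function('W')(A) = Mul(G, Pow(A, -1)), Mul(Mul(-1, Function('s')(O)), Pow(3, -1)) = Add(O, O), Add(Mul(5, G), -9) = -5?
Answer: Rational(-15, 28) ≈ -0.53571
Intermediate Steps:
G = Rational(4, 5) (G = Add(Rational(9, 5), Mul(Rational(1, 5), -5)) = Add(Rational(9, 5), -1) = Rational(4, 5) ≈ 0.80000)
Function('c')(b, F) = Add(F, b)
Function('s')(O) = Mul(-6, O) (Function('s')(O) = Mul(-3, Add(O, O)) = Mul(-3, Mul(2, O)) = Mul(-6, O))
Function('W')(A) = Mul(Rational(4, 5), Pow(A, -1))
D = Rational(-28, 15) (D = Mul(Add(Mul(Rational(4, 5), Pow(-3, -1)), Mul(-6, 0)), Add(8, -1)) = Mul(Add(Mul(Rational(4, 5), Rational(-1, 3)), 0), 7) = Mul(Add(Rational(-4, 15), 0), 7) = Mul(Rational(-4, 15), 7) = Rational(-28, 15) ≈ -1.8667)
Pow(D, -1) = Pow(Rational(-28, 15), -1) = Rational(-15, 28)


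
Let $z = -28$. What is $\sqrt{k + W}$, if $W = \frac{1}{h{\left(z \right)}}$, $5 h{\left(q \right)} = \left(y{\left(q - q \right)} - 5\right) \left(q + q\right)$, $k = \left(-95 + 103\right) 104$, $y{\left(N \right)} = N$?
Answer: $\frac{3 \sqrt{72478}}{28} \approx 28.845$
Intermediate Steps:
$k = 832$ ($k = 8 \cdot 104 = 832$)
$h{\left(q \right)} = - 2 q$ ($h{\left(q \right)} = \frac{\left(\left(q - q\right) - 5\right) \left(q + q\right)}{5} = \frac{\left(0 - 5\right) 2 q}{5} = \frac{\left(-5\right) 2 q}{5} = \frac{\left(-10\right) q}{5} = - 2 q$)
$W = \frac{1}{56}$ ($W = \frac{1}{\left(-2\right) \left(-28\right)} = \frac{1}{56} \approx 0.017857$)
$\sqrt{k + W} = \sqrt{832 + \frac{1}{56}} = \sqrt{\frac{46593}{56}} = \frac{3 \sqrt{72478}}{28}$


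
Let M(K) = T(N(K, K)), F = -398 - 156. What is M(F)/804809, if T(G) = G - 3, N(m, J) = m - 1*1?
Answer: -558/804809 ≈ -0.00069333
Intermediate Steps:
N(m, J) = -1 + m (N(m, J) = m - 1 = -1 + m)
F = -554
T(G) = -3 + G
M(K) = -4 + K (M(K) = -3 + (-1 + K) = -4 + K)
M(F)/804809 = (-4 - 554)/804809 = -558*1/804809 = -558/804809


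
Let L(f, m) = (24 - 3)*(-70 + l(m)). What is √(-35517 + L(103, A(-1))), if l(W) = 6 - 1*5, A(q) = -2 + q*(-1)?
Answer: I*√36966 ≈ 192.27*I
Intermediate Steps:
A(q) = -2 - q
l(W) = 1 (l(W) = 6 - 5 = 1)
L(f, m) = -1449 (L(f, m) = (24 - 3)*(-70 + 1) = 21*(-69) = -1449)
√(-35517 + L(103, A(-1))) = √(-35517 - 1449) = √(-36966) = I*√36966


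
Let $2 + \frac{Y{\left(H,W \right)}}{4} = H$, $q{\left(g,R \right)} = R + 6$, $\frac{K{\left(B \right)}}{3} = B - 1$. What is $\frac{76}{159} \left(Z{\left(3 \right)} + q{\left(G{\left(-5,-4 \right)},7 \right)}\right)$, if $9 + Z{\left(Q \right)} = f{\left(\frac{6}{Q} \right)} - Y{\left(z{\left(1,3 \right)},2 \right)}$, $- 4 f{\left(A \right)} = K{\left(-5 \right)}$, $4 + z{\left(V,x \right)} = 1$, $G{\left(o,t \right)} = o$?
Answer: $\frac{722}{53} \approx 13.623$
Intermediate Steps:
$K{\left(B \right)} = -3 + 3 B$ ($K{\left(B \right)} = 3 \left(B - 1\right) = 3 \left(-1 + B\right) = -3 + 3 B$)
$z{\left(V,x \right)} = -3$ ($z{\left(V,x \right)} = -4 + 1 = -3$)
$q{\left(g,R \right)} = 6 + R$
$Y{\left(H,W \right)} = -8 + 4 H$
$f{\left(A \right)} = \frac{9}{2}$ ($f{\left(A \right)} = - \frac{-3 + 3 \left(-5\right)}{4} = - \frac{-3 - 15}{4} = \left(- \frac{1}{4}\right) \left(-18\right) = \frac{9}{2}$)
$Z{\left(Q \right)} = \frac{31}{2}$ ($Z{\left(Q \right)} = -9 + \left(\frac{9}{2} - \left(-8 + 4 \left(-3\right)\right)\right) = -9 + \left(\frac{9}{2} - \left(-8 - 12\right)\right) = -9 + \left(\frac{9}{2} - -20\right) = -9 + \left(\frac{9}{2} + 20\right) = -9 + \frac{49}{2} = \frac{31}{2}$)
$\frac{76}{159} \left(Z{\left(3 \right)} + q{\left(G{\left(-5,-4 \right)},7 \right)}\right) = \frac{76}{159} \left(\frac{31}{2} + \left(6 + 7\right)\right) = 76 \cdot \frac{1}{159} \left(\frac{31}{2} + 13\right) = \frac{76}{159} \cdot \frac{57}{2} = \frac{722}{53}$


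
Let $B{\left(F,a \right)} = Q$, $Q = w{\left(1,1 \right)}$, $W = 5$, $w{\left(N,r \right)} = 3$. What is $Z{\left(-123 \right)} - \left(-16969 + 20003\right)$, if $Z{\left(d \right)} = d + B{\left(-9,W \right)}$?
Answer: $-3154$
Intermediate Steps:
$Q = 3$
$B{\left(F,a \right)} = 3$
$Z{\left(d \right)} = 3 + d$ ($Z{\left(d \right)} = d + 3 = 3 + d$)
$Z{\left(-123 \right)} - \left(-16969 + 20003\right) = \left(3 - 123\right) - \left(-16969 + 20003\right) = -120 - 3034 = -3154$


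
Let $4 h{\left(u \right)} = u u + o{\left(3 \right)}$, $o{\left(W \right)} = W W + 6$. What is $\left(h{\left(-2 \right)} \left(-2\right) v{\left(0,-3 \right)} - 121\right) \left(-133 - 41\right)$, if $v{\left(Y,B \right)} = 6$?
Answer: $30972$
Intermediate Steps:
$o{\left(W \right)} = 6 + W^{2}$ ($o{\left(W \right)} = W^{2} + 6 = 6 + W^{2}$)
$h{\left(u \right)} = \frac{15}{4} + \frac{u^{2}}{4}$ ($h{\left(u \right)} = \frac{u u + \left(6 + 3^{2}\right)}{4} = \frac{u^{2} + \left(6 + 9\right)}{4} = \frac{u^{2} + 15}{4} = \frac{15 + u^{2}}{4} = \frac{15}{4} + \frac{u^{2}}{4}$)
$\left(h{\left(-2 \right)} \left(-2\right) v{\left(0,-3 \right)} - 121\right) \left(-133 - 41\right) = \left(\left(\frac{15}{4} + \frac{\left(-2\right)^{2}}{4}\right) \left(-2\right) 6 - 121\right) \left(-133 - 41\right) = \left(\left(\frac{15}{4} + \frac{1}{4} \cdot 4\right) \left(-2\right) 6 - 121\right) \left(-174\right) = \left(\left(\frac{15}{4} + 1\right) \left(-2\right) 6 - 121\right) \left(-174\right) = \left(\frac{19}{4} \left(-2\right) 6 - 121\right) \left(-174\right) = \left(\left(- \frac{19}{2}\right) 6 - 121\right) \left(-174\right) = \left(-57 - 121\right) \left(-174\right) = \left(-178\right) \left(-174\right) = 30972$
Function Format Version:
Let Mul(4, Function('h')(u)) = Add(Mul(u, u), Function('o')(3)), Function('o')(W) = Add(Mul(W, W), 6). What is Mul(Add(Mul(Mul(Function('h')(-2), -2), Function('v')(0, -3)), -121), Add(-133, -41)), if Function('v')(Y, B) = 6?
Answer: 30972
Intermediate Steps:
Function('o')(W) = Add(6, Pow(W, 2)) (Function('o')(W) = Add(Pow(W, 2), 6) = Add(6, Pow(W, 2)))
Function('h')(u) = Add(Rational(15, 4), Mul(Rational(1, 4), Pow(u, 2))) (Function('h')(u) = Mul(Rational(1, 4), Add(Mul(u, u), Add(6, Pow(3, 2)))) = Mul(Rational(1, 4), Add(Pow(u, 2), Add(6, 9))) = Mul(Rational(1, 4), Add(Pow(u, 2), 15)) = Mul(Rational(1, 4), Add(15, Pow(u, 2))) = Add(Rational(15, 4), Mul(Rational(1, 4), Pow(u, 2))))
Mul(Add(Mul(Mul(Function('h')(-2), -2), Function('v')(0, -3)), -121), Add(-133, -41)) = Mul(Add(Mul(Mul(Add(Rational(15, 4), Mul(Rational(1, 4), Pow(-2, 2))), -2), 6), -121), Add(-133, -41)) = Mul(Add(Mul(Mul(Add(Rational(15, 4), Mul(Rational(1, 4), 4)), -2), 6), -121), -174) = Mul(Add(Mul(Mul(Add(Rational(15, 4), 1), -2), 6), -121), -174) = Mul(Add(Mul(Mul(Rational(19, 4), -2), 6), -121), -174) = Mul(Add(Mul(Rational(-19, 2), 6), -121), -174) = Mul(Add(-57, -121), -174) = Mul(-178, -174) = 30972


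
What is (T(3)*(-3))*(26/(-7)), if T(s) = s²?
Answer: 702/7 ≈ 100.29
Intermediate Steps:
(T(3)*(-3))*(26/(-7)) = (3²*(-3))*(26/(-7)) = (9*(-3))*(26*(-⅐)) = -27*(-26/7) = 702/7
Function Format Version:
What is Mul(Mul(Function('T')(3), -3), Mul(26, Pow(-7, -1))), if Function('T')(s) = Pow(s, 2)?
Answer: Rational(702, 7) ≈ 100.29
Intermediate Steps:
Mul(Mul(Function('T')(3), -3), Mul(26, Pow(-7, -1))) = Mul(Mul(Pow(3, 2), -3), Mul(26, Pow(-7, -1))) = Mul(Mul(9, -3), Mul(26, Rational(-1, 7))) = Mul(-27, Rational(-26, 7)) = Rational(702, 7)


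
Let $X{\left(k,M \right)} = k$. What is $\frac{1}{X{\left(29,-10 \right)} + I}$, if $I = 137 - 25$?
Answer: $\frac{1}{141} \approx 0.0070922$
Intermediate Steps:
$I = 112$
$\frac{1}{X{\left(29,-10 \right)} + I} = \frac{1}{29 + 112} = \frac{1}{141}$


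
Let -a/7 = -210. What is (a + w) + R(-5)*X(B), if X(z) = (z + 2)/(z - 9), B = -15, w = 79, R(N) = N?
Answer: 37111/24 ≈ 1546.3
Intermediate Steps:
a = 1470 (a = -7*(-210) = 1470)
X(z) = (2 + z)/(-9 + z)
(a + w) + R(-5)*X(B) = (1470 + 79) - 5*(2 - 15)/(-9 - 15) = 1549 - 5*(-13)/(-24) = 1549 - (-5)*(-13)/24 = 1549 - 5*13/24 = 1549 - 65/24 = 37111/24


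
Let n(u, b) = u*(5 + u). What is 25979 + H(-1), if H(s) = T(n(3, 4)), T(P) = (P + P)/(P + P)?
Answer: 25980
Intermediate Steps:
T(P) = 1 (T(P) = (2*P)/((2*P)) = (2*P)*(1/(2*P)) = 1)
H(s) = 1
25979 + H(-1) = 25979 + 1 = 25980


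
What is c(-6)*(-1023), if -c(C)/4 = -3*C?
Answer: 73656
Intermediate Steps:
c(C) = 12*C (c(C) = -(-12)*C = 12*C)
c(-6)*(-1023) = (12*(-6))*(-1023) = -72*(-1023) = 73656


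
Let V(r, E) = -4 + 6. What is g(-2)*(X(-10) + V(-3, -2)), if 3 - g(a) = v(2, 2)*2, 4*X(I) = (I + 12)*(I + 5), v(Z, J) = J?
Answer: ½ ≈ 0.50000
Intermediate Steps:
V(r, E) = 2
X(I) = (5 + I)*(12 + I)/4 (X(I) = ((I + 12)*(I + 5))/4 = ((12 + I)*(5 + I))/4 = ((5 + I)*(12 + I))/4 = (5 + I)*(12 + I)/4)
g(a) = -1 (g(a) = 3 - 2*2 = 3 - 1*4 = 3 - 4 = -1)
g(-2)*(X(-10) + V(-3, -2)) = -((15 + (¼)*(-10)² + (17/4)*(-10)) + 2) = -((15 + (¼)*100 - 85/2) + 2) = -((15 + 25 - 85/2) + 2) = -(-5/2 + 2) = -1*(-½) = ½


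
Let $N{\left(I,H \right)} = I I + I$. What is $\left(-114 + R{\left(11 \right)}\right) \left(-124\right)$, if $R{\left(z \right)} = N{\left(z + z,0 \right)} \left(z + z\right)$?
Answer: $-1366232$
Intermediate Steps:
$N{\left(I,H \right)} = I + I^{2}$ ($N{\left(I,H \right)} = I^{2} + I = I + I^{2}$)
$R{\left(z \right)} = 4 z^{2} \left(1 + 2 z\right)$ ($R{\left(z \right)} = \left(z + z\right) \left(1 + \left(z + z\right)\right) \left(z + z\right) = 2 z \left(1 + 2 z\right) 2 z = 4 z^{2} \left(1 + 2 z\right)$)
$\left(-114 + R{\left(11 \right)}\right) \left(-124\right) = \left(-114 + 11^{2} \left(4 + 8 \cdot 11\right)\right) \left(-124\right) = \left(-114 + 121 \left(4 + 88\right)\right) \left(-124\right) = \left(-114 + 121 \cdot 92\right) \left(-124\right) = \left(-114 + 11132\right) \left(-124\right) = 11018 \left(-124\right) = -1366232$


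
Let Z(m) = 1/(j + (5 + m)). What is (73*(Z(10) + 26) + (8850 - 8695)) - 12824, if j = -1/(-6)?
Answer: -979723/91 ≈ -10766.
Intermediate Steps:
j = 1/6 (j = -1*(-1/6) = 1/6 ≈ 0.16667)
Z(m) = 1/(31/6 + m) (Z(m) = 1/(1/6 + (5 + m)) = 1/(31/6 + m))
(73*(Z(10) + 26) + (8850 - 8695)) - 12824 = (73*(6/(31 + 6*10) + 26) + (8850 - 8695)) - 12824 = (73*(6/(31 + 60) + 26) + 155) - 12824 = (73*(6/91 + 26) + 155) - 12824 = (73*(2372/91) + 155) - 12824 = (173156/91 + 155) - 12824 = 187261/91 - 12824 = -979723/91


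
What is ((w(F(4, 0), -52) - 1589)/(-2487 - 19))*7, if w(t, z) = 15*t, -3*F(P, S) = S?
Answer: 1589/358 ≈ 4.4385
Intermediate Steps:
F(P, S) = -S/3
((w(F(4, 0), -52) - 1589)/(-2487 - 19))*7 = ((15*(-⅓*0) - 1589)/(-2487 - 19))*7 = ((15*0 - 1589)/(-2506))*7 = ((0 - 1589)*(-1/2506))*7 = -1589*(-1/2506)*7 = (227/358)*7 = 1589/358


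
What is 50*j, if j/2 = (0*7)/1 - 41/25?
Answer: -164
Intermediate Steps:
j = -82/25 (j = 2*((0*7)/1 - 41/25) = 2*(0*1 - 41*1/25) = 2*(0 - 41/25) = 2*(-41/25) = -82/25 ≈ -3.2800)
50*j = 50*(-82/25) = -164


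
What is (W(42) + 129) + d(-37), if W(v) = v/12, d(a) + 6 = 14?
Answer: 281/2 ≈ 140.50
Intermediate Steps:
d(a) = 8 (d(a) = -6 + 14 = 8)
W(v) = v/12 (W(v) = v*(1/12) = v/12)
(W(42) + 129) + d(-37) = ((1/12)*42 + 129) + 8 = (7/2 + 129) + 8 = 265/2 + 8 = 281/2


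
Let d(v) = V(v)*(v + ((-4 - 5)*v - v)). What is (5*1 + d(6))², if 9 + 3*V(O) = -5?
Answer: 66049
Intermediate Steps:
V(O) = -14/3 (V(O) = -3 + (⅓)*(-5) = -3 - 5/3 = -14/3)
d(v) = 42*v (d(v) = -14*(v + ((-4 - 5)*v - v))/3 = -14*(v + (-9*v - v))/3 = -14*(v - 10*v)/3 = -(-42)*v = 42*v)
(5*1 + d(6))² = (5*1 + 42*6)² = (5 + 252)² = 257² = 66049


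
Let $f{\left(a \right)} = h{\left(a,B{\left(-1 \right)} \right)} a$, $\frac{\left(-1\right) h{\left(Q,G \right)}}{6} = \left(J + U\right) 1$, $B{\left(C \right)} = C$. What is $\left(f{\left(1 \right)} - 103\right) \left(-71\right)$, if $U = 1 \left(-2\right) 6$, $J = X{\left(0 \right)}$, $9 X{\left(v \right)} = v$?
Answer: $2201$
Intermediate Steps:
$X{\left(v \right)} = \frac{v}{9}$
$J = 0$ ($J = \frac{1}{9} \cdot 0 = 0$)
$U = -12$ ($U = \left(-2\right) 6 = -12$)
$h{\left(Q,G \right)} = 72$ ($h{\left(Q,G \right)} = - 6 \left(0 - 12\right) 1 = - 6 \left(\left(-12\right) 1\right) = \left(-6\right) \left(-12\right) = 72$)
$f{\left(a \right)} = 72 a$
$\left(f{\left(1 \right)} - 103\right) \left(-71\right) = \left(72 \cdot 1 - 103\right) \left(-71\right) = \left(72 - 103\right) \left(-71\right) = \left(-31\right) \left(-71\right) = 2201$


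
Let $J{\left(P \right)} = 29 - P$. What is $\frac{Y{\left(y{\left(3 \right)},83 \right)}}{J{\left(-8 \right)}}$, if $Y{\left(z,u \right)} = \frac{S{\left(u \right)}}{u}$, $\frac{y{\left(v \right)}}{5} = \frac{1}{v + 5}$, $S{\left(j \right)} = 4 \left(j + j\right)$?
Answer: $\frac{8}{37} \approx 0.21622$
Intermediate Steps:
$S{\left(j \right)} = 8 j$ ($S{\left(j \right)} = 4 \cdot 2 j = 8 j$)
$y{\left(v \right)} = \frac{5}{5 + v}$ ($y{\left(v \right)} = \frac{5}{v + 5} = \frac{5}{5 + v}$)
$Y{\left(z,u \right)} = 8$ ($Y{\left(z,u \right)} = \frac{8 u}{u} = 8$)
$\frac{Y{\left(y{\left(3 \right)},83 \right)}}{J{\left(-8 \right)}} = \frac{8}{29 - -8} = \frac{8}{29 + 8} = \frac{8}{37}$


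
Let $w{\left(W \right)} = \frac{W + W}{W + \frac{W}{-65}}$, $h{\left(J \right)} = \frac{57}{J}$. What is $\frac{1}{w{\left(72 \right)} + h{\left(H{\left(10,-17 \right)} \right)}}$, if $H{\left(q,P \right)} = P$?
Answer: $- \frac{544}{719} \approx -0.75661$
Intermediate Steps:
$w{\left(W \right)} = \frac{65}{32}$ ($w{\left(W \right)} = \frac{2 W}{W + W \left(- \frac{1}{65}\right)} = \frac{2 W}{W - \frac{W}{65}} = \frac{2 W}{\frac{64}{65} W} = 2 W \frac{65}{64 W} = \frac{65}{32}$)
$\frac{1}{w{\left(72 \right)} + h{\left(H{\left(10,-17 \right)} \right)}} = \frac{1}{\frac{65}{32} + \frac{57}{-17}} = \frac{1}{\frac{65}{32} + 57 \left(- \frac{1}{17}\right)} = \frac{1}{\frac{65}{32} - \frac{57}{17}} = \frac{1}{- \frac{719}{544}} = - \frac{544}{719}$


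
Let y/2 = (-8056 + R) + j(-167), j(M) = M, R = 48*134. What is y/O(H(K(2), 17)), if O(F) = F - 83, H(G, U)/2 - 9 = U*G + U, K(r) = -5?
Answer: 1194/67 ≈ 17.821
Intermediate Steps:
R = 6432
y = -3582 (y = 2*((-8056 + 6432) - 167) = 2*(-1624 - 167) = 2*(-1791) = -3582)
H(G, U) = 18 + 2*U + 2*G*U (H(G, U) = 18 + 2*(U*G + U) = 18 + 2*(G*U + U) = 18 + 2*(U + G*U) = 18 + (2*U + 2*G*U) = 18 + 2*U + 2*G*U)
O(F) = -83 + F
y/O(H(K(2), 17)) = -3582/(-83 + (18 + 2*17 + 2*(-5)*17)) = -3582/(-83 + (18 + 34 - 170)) = -3582/(-83 - 118) = -3582/(-201) = -3582*(-1/201) = 1194/67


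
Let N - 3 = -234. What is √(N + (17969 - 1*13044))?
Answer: √4694 ≈ 68.513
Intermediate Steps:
N = -231 (N = 3 - 234 = -231)
√(N + (17969 - 1*13044)) = √(-231 + (17969 - 1*13044)) = √(-231 + (17969 - 13044)) = √(-231 + 4925) = √4694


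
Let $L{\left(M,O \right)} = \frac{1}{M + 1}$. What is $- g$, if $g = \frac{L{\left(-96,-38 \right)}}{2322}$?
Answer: $\frac{1}{220590} \approx 4.5333 \cdot 10^{-6}$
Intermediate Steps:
$L{\left(M,O \right)} = \frac{1}{1 + M}$
$g = - \frac{1}{220590}$ ($g = \frac{1}{\left(1 - 96\right) 2322} = \frac{1}{-95} \cdot \frac{1}{2322} = \left(- \frac{1}{95}\right) \frac{1}{2322} = - \frac{1}{220590} \approx -4.5333 \cdot 10^{-6}$)
$- g = \left(-1\right) \left(- \frac{1}{220590}\right) = \frac{1}{220590}$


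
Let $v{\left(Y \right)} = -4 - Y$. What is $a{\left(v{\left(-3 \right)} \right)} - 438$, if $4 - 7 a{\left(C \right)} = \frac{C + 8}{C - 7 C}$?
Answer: $- \frac{18379}{42} \approx -437.6$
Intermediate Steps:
$a{\left(C \right)} = \frac{4}{7} + \frac{8 + C}{42 C}$ ($a{\left(C \right)} = \frac{4}{7} - \frac{\left(C + 8\right) \frac{1}{C - 7 C}}{7} = \frac{4}{7} - \frac{\left(8 + C\right) \frac{1}{\left(-6\right) C}}{7} = \frac{4}{7} - \frac{\left(8 + C\right) \left(- \frac{1}{6 C}\right)}{7} = \frac{4}{7} - \frac{\left(- \frac{1}{6}\right) \frac{1}{C} \left(8 + C\right)}{7} = \frac{4}{7} + \frac{8 + C}{42 C}$)
$a{\left(v{\left(-3 \right)} \right)} - 438 = \frac{8 + 25 \left(-4 - -3\right)}{42 \left(-4 - -3\right)} - 438 = \frac{8 + 25 \left(-4 + 3\right)}{42 \left(-4 + 3\right)} - 438 = \frac{8 + 25 \left(-1\right)}{42 \left(-1\right)} - 438 = \frac{1}{42} \left(-1\right) \left(8 - 25\right) - 438 = \frac{1}{42} \left(-1\right) \left(-17\right) - 438 = \frac{17}{42} - 438 = - \frac{18379}{42}$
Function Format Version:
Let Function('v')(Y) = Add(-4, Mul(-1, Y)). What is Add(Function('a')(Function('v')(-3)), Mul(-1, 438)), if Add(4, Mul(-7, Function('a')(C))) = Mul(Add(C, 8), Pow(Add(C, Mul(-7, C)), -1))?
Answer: Rational(-18379, 42) ≈ -437.60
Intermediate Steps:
Function('a')(C) = Add(Rational(4, 7), Mul(Rational(1, 42), Pow(C, -1), Add(8, C))) (Function('a')(C) = Add(Rational(4, 7), Mul(Rational(-1, 7), Mul(Add(C, 8), Pow(Add(C, Mul(-7, C)), -1)))) = Add(Rational(4, 7), Mul(Rational(-1, 7), Mul(Add(8, C), Pow(Mul(-6, C), -1)))) = Add(Rational(4, 7), Mul(Rational(-1, 7), Mul(Add(8, C), Mul(Rational(-1, 6), Pow(C, -1))))) = Add(Rational(4, 7), Mul(Rational(-1, 7), Mul(Rational(-1, 6), Pow(C, -1), Add(8, C)))) = Add(Rational(4, 7), Mul(Rational(1, 42), Pow(C, -1), Add(8, C))))
Add(Function('a')(Function('v')(-3)), Mul(-1, 438)) = Add(Mul(Rational(1, 42), Pow(Add(-4, Mul(-1, -3)), -1), Add(8, Mul(25, Add(-4, Mul(-1, -3))))), Mul(-1, 438)) = Add(Mul(Rational(1, 42), Pow(Add(-4, 3), -1), Add(8, Mul(25, Add(-4, 3)))), -438) = Add(Mul(Rational(1, 42), Pow(-1, -1), Add(8, Mul(25, -1))), -438) = Add(Mul(Rational(1, 42), -1, Add(8, -25)), -438) = Add(Mul(Rational(1, 42), -1, -17), -438) = Add(Rational(17, 42), -438) = Rational(-18379, 42)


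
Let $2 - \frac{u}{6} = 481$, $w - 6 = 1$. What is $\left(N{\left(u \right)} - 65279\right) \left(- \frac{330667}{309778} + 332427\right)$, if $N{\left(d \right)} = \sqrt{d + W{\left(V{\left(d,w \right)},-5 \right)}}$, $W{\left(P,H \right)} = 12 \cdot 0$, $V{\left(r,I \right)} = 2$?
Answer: $- \frac{231804019453289}{10682} + \frac{102978240539 i \sqrt{2874}}{309778} \approx -2.17 \cdot 10^{10} + 1.7821 \cdot 10^{7} i$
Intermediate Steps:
$w = 7$ ($w = 6 + 1 = 7$)
$u = -2874$ ($u = 12 - 2886 = -2874$)
$W{\left(P,H \right)} = 0$
$N{\left(d \right)} = \sqrt{d}$ ($N{\left(d \right)} = \sqrt{d + 0} = \sqrt{d}$)
$\left(N{\left(u \right)} - 65279\right) \left(- \frac{330667}{309778} + 332427\right) = \left(\sqrt{-2874} - 65279\right) \left(- \frac{330667}{309778} + 332427\right) = \left(i \sqrt{2874} - 65279\right) \left(\left(-330667\right) \frac{1}{309778} + 332427\right) = \left(-65279 + i \sqrt{2874}\right) \left(- \frac{330667}{309778} + 332427\right) = \left(-65279 + i \sqrt{2874}\right) \frac{102978240539}{309778} = - \frac{231804019453289}{10682} + \frac{102978240539 i \sqrt{2874}}{309778}$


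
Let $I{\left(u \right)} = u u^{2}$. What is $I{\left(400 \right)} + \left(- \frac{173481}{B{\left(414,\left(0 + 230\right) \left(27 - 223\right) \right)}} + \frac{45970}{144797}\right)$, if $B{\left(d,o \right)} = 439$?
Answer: $\frac{4068191412652473}{63565883} \approx 6.4 \cdot 10^{7}$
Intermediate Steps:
$I{\left(u \right)} = u^{3}$
$I{\left(400 \right)} + \left(- \frac{173481}{B{\left(414,\left(0 + 230\right) \left(27 - 223\right) \right)}} + \frac{45970}{144797}\right) = 400^{3} + \left(- \frac{173481}{439} + \frac{45970}{144797}\right) = 64000000 + \left(\left(-173481\right) \frac{1}{439} + 45970 \cdot \frac{1}{144797}\right) = 64000000 + \left(- \frac{173481}{439} + \frac{45970}{144797}\right) = 64000000 - \frac{25099347527}{63565883} = \frac{4068191412652473}{63565883}$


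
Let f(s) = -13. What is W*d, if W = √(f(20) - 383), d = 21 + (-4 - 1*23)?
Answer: -36*I*√11 ≈ -119.4*I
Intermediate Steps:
d = -6 (d = 21 + (-4 - 23) = 21 - 27 = -6)
W = 6*I*√11 (W = √(-13 - 383) = √(-396) = 6*I*√11 ≈ 19.9*I)
W*d = (6*I*√11)*(-6) = -36*I*√11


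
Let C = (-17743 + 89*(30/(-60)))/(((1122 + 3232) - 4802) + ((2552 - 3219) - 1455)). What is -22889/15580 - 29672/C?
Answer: -95079345703/22170340 ≈ -4288.6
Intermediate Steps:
C = 7115/1028 (C = (-17743 + 89*(30*(-1/60)))/((4354 - 4802) + (-667 - 1455)) = (-17743 + 89*(-1/2))/(-448 - 2122) = (-17743 - 89/2)/(-2570) = -35575/2*(-1/2570) = 7115/1028 ≈ 6.9212)
-22889/15580 - 29672/C = -22889/15580 - 29672/7115/1028 = -22889*1/15580 - 29672*1028/7115 = -22889/15580 - 30502816/7115 = -95079345703/22170340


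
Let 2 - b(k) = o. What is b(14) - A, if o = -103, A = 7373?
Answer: -7268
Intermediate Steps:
b(k) = 105 (b(k) = 2 - 1*(-103) = 2 + 103 = 105)
b(14) - A = 105 - 1*7373 = 105 - 7373 = -7268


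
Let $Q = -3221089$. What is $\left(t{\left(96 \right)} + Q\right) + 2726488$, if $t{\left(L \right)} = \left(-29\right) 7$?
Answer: $-494804$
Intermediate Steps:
$t{\left(L \right)} = -203$
$\left(t{\left(96 \right)} + Q\right) + 2726488 = \left(-203 - 3221089\right) + 2726488 = -3221292 + 2726488 = -494804$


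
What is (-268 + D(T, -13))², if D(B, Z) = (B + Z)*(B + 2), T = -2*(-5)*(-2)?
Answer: 106276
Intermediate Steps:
T = -20 (T = 10*(-2) = -20)
D(B, Z) = (2 + B)*(B + Z) (D(B, Z) = (B + Z)*(2 + B) = (2 + B)*(B + Z))
(-268 + D(T, -13))² = (-268 + ((-20)² + 2*(-20) + 2*(-13) - 20*(-13)))² = (-268 + (400 - 40 - 26 + 260))² = (-268 + 594)² = 326² = 106276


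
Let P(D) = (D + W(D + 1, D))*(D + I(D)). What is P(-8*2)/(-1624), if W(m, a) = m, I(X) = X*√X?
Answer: -62/203 - 248*I/203 ≈ -0.30542 - 1.2217*I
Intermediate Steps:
I(X) = X^(3/2)
P(D) = (1 + 2*D)*(D + D^(3/2)) (P(D) = (D + (D + 1))*(D + D^(3/2)) = (D + (1 + D))*(D + D^(3/2)) = (1 + 2*D)*(D + D^(3/2)))
P(-8*2)/(-1624) = (-8*2 + (-8*2)^(3/2) + 2*(-8*2)² + 2*(-8*2)^(5/2))/(-1624) = (-16 + (-16)^(3/2) + 2*(-16)² + 2*(-16)^(5/2))*(-1/1624) = (-16 - 64*I + 2*256 + 2*(1024*I))*(-1/1624) = (-16 - 64*I + 512 + 2048*I)*(-1/1624) = (496 + 1984*I)*(-1/1624) = -62/203 - 248*I/203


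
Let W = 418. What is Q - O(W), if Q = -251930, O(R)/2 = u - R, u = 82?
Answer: -251258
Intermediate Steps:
O(R) = 164 - 2*R (O(R) = 2*(82 - R) = 164 - 2*R)
Q - O(W) = -251930 - (164 - 2*418) = -251930 - (164 - 836) = -251930 - 1*(-672) = -251930 + 672 = -251258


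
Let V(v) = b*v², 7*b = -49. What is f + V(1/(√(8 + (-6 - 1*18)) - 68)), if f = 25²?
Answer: 26281187/42050 - 119*I/672800 ≈ 625.0 - 0.00017687*I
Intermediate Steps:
b = -7 (b = (⅐)*(-49) = -7)
f = 625
V(v) = -7*v²
f + V(1/(√(8 + (-6 - 1*18)) - 68)) = 625 - 7/(√(8 + (-6 - 1*18)) - 68)² = 625 - 7/(√(8 + (-6 - 18)) - 68)² = 625 - 7/(√(8 - 24) - 68)² = 625 - 7/(√(-16) - 68)² = 625 - 7/(4*I - 68)² = 625 - 7/(-68 + 4*I)² = 625 - 7*(-68 - 4*I)²/21529600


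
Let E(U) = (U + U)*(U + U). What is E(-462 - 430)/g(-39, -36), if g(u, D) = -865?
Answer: -3182656/865 ≈ -3679.4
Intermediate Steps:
E(U) = 4*U**2 (E(U) = (2*U)*(2*U) = 4*U**2)
E(-462 - 430)/g(-39, -36) = (4*(-462 - 430)**2)/(-865) = (4*(-892)**2)*(-1/865) = (4*795664)*(-1/865) = 3182656*(-1/865) = -3182656/865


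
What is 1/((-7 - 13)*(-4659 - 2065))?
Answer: 1/134480 ≈ 7.4361e-6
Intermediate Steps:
1/((-7 - 13)*(-4659 - 2065)) = 1/(-20*(-6724)) = -1/20*(-1/6724) = 1/134480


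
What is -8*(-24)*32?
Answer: 6144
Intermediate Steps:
-8*(-24)*32 = 192*32 = 6144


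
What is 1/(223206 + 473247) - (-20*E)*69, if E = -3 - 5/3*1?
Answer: -4485157319/696453 ≈ -6440.0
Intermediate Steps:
E = -14/3 (E = -3 - 5*⅓*1 = -3 - 5/3*1 = -3 - 5/3 = -14/3 ≈ -4.6667)
1/(223206 + 473247) - (-20*E)*69 = 1/(223206 + 473247) - (-20*(-14/3))*69 = 1/696453 - 280*69/3 = 1/696453 - 1*6440 = 1/696453 - 6440 = -4485157319/696453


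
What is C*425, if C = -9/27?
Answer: -425/3 ≈ -141.67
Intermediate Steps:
C = -⅓ (C = -9*1/27 = -⅓ ≈ -0.33333)
C*425 = -⅓*425 = -425/3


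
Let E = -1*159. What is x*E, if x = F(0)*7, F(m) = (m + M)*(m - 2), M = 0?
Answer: 0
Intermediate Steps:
E = -159
F(m) = m*(-2 + m) (F(m) = (m + 0)*(m - 2) = m*(-2 + m))
x = 0 (x = (0*(-2 + 0))*7 = (0*(-2))*7 = 0*7 = 0)
x*E = 0*(-159) = 0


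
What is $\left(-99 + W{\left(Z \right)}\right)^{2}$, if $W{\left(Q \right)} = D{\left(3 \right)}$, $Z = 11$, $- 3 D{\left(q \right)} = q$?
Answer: $10000$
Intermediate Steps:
$D{\left(q \right)} = - \frac{q}{3}$
$W{\left(Q \right)} = -1$ ($W{\left(Q \right)} = \left(- \frac{1}{3}\right) 3 = -1$)
$\left(-99 + W{\left(Z \right)}\right)^{2} = \left(-99 - 1\right)^{2} = \left(-100\right)^{2} = 10000$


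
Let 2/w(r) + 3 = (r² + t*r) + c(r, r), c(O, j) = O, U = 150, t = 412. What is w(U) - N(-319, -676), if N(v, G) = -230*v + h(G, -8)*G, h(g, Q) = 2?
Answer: -6081704044/84447 ≈ -72018.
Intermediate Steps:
w(r) = 2/(-3 + r² + 413*r) (w(r) = 2/(-3 + ((r² + 412*r) + r)) = 2/(-3 + (r² + 413*r)) = 2/(-3 + r² + 413*r))
N(v, G) = -230*v + 2*G
w(U) - N(-319, -676) = 2/(-3 + 150² + 413*150) - (-230*(-319) + 2*(-676)) = 2/(-3 + 22500 + 61950) - (73370 - 1352) = 2/84447 - 1*72018 = 2*(1/84447) - 72018 = 2/84447 - 72018 = -6081704044/84447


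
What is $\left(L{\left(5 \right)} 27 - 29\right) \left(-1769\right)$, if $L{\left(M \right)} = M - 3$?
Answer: $-44225$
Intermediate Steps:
$L{\left(M \right)} = -3 + M$ ($L{\left(M \right)} = M - 3 = -3 + M$)
$\left(L{\left(5 \right)} 27 - 29\right) \left(-1769\right) = \left(\left(-3 + 5\right) 27 - 29\right) \left(-1769\right) = \left(2 \cdot 27 - 29\right) \left(-1769\right) = \left(54 - 29\right) \left(-1769\right) = 25 \left(-1769\right) = -44225$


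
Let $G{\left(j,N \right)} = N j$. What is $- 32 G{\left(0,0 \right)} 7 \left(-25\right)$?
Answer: $0$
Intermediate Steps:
$- 32 G{\left(0,0 \right)} 7 \left(-25\right) = - 32 \cdot 0 \cdot 0 \cdot 7 \left(-25\right) = - 32 \cdot 0 \cdot 7 \left(-25\right) = \left(-32\right) 0 \left(-25\right) = 0 \left(-25\right) = 0$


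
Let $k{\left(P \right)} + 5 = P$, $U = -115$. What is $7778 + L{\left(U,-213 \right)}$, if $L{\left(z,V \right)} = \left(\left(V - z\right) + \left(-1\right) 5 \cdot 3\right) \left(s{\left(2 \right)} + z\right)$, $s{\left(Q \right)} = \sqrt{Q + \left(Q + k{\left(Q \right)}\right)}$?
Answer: $20660$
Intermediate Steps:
$k{\left(P \right)} = -5 + P$
$s{\left(Q \right)} = \sqrt{-5 + 3 Q}$ ($s{\left(Q \right)} = \sqrt{Q + \left(Q + \left(-5 + Q\right)\right)} = \sqrt{Q + \left(-5 + 2 Q\right)} = \sqrt{-5 + 3 Q}$)
$L{\left(z,V \right)} = \left(1 + z\right) \left(-15 + V - z\right)$ ($L{\left(z,V \right)} = \left(\left(V - z\right) + \left(-1\right) 5 \cdot 3\right) \left(\sqrt{-5 + 3 \cdot 2} + z\right) = \left(\left(V - z\right) - 15\right) \left(\sqrt{-5 + 6} + z\right) = \left(\left(V - z\right) - 15\right) \left(\sqrt{1} + z\right) = \left(-15 + V - z\right) \left(1 + z\right) = \left(1 + z\right) \left(-15 + V - z\right)$)
$7778 + L{\left(U,-213 \right)} = 7778 - -12882 = 7778 + 12882 = 20660$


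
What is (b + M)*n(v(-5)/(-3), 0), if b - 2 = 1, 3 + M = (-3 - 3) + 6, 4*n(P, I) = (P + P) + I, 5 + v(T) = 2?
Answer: 0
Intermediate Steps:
v(T) = -3 (v(T) = -5 + 2 = -3)
n(P, I) = P/2 + I/4 (n(P, I) = ((P + P) + I)/4 = (2*P + I)/4 = (I + 2*P)/4 = P/2 + I/4)
M = -3 (M = -3 + ((-3 - 3) + 6) = -3 + (-6 + 6) = -3 + 0 = -3)
b = 3 (b = 2 + 1 = 3)
(b + M)*n(v(-5)/(-3), 0) = (3 - 3)*((-3/(-3))/2 + (¼)*0) = 0*((-3*(-⅓))/2 + 0) = 0*((½)*1 + 0) = 0*(½ + 0) = 0*(½) = 0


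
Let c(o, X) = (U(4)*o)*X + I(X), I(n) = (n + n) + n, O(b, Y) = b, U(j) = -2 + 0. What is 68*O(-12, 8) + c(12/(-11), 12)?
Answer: -8292/11 ≈ -753.82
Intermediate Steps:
U(j) = -2
I(n) = 3*n (I(n) = 2*n + n = 3*n)
c(o, X) = 3*X - 2*X*o (c(o, X) = (-2*o)*X + 3*X = -2*X*o + 3*X = 3*X - 2*X*o)
68*O(-12, 8) + c(12/(-11), 12) = 68*(-12) + 12*(3 - 24/(-11)) = -816 + 12*(3 - 24*(-1)/11) = -816 + 12*(3 - 2*(-12/11)) = -816 + 12*(3 + 24/11) = -816 + 12*(57/11) = -816 + 684/11 = -8292/11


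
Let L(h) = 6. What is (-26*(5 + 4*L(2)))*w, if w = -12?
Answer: 9048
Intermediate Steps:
(-26*(5 + 4*L(2)))*w = -26*(5 + 4*6)*(-12) = -26*(5 + 24)*(-12) = -26*29*(-12) = -754*(-12) = 9048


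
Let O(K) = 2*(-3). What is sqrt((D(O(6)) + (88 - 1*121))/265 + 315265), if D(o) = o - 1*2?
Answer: 4*sqrt(1383717110)/265 ≈ 561.48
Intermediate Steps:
O(K) = -6
D(o) = -2 + o (D(o) = o - 2 = -2 + o)
sqrt((D(O(6)) + (88 - 1*121))/265 + 315265) = sqrt(((-2 - 6) + (88 - 1*121))/265 + 315265) = sqrt((-8 + (88 - 121))/265 + 315265) = sqrt((-8 - 33)/265 + 315265) = sqrt((1/265)*(-41) + 315265) = sqrt(-41/265 + 315265) = sqrt(83545184/265) = 4*sqrt(1383717110)/265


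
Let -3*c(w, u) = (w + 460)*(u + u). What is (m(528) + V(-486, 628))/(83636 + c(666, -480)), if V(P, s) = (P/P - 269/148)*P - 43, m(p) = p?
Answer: 65293/32852744 ≈ 0.0019874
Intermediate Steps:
c(w, u) = -2*u*(460 + w)/3 (c(w, u) = -(w + 460)*(u + u)/3 = -(460 + w)*2*u/3 = -2*u*(460 + w)/3)
V(P, s) = -43 - 121*P/148 (V(P, s) = (1 - 269*1/148)*P - 43 = (1 - 269/148)*P - 43 = -121*P/148 - 43 = -43 - 121*P/148)
(m(528) + V(-486, 628))/(83636 + c(666, -480)) = (528 + (-43 - 121/148*(-486)))/(83636 - 2/3*(-480)*(460 + 666)) = (528 + (-43 + 29403/74))/(83636 - 2/3*(-480)*1126) = (528 + 26221/74)/(83636 + 360320) = (65293/74)/443956 = (65293/74)*(1/443956) = 65293/32852744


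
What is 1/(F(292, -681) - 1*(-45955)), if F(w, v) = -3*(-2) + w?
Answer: 1/46253 ≈ 2.1620e-5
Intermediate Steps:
F(w, v) = 6 + w
1/(F(292, -681) - 1*(-45955)) = 1/((6 + 292) - 1*(-45955)) = 1/(298 + 45955) = 1/46253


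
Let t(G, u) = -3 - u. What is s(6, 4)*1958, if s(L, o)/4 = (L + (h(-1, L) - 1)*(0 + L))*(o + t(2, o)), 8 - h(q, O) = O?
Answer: -281952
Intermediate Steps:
h(q, O) = 8 - O
s(L, o) = -12*L - 12*L*(7 - L) (s(L, o) = 4*((L + ((8 - L) - 1)*(0 + L))*(o + (-3 - o))) = 4*((L + (7 - L)*L)*(-3)) = 4*((L + L*(7 - L))*(-3)) = 4*(-3*L - 3*L*(7 - L)) = -12*L - 12*L*(7 - L))
s(6, 4)*1958 = (12*6*(-8 + 6))*1958 = (12*6*(-2))*1958 = -144*1958 = -281952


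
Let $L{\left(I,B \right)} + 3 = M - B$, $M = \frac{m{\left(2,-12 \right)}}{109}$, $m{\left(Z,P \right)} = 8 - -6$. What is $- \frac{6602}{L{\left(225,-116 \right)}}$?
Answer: $- \frac{719618}{12331} \approx -58.358$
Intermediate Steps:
$m{\left(Z,P \right)} = 14$ ($m{\left(Z,P \right)} = 8 + 6 = 14$)
$M = \frac{14}{109} \approx 0.12844$
$L{\left(I,B \right)} = - \frac{313}{109} - B$ ($L{\left(I,B \right)} = -3 - \left(- \frac{14}{109} + B\right) = - \frac{313}{109} - B$)
$- \frac{6602}{L{\left(225,-116 \right)}} = - \frac{6602}{- \frac{313}{109} - -116} = - \frac{6602}{- \frac{313}{109} + 116} = - \frac{6602}{\frac{12331}{109}} = \left(-6602\right) \frac{109}{12331} = - \frac{719618}{12331}$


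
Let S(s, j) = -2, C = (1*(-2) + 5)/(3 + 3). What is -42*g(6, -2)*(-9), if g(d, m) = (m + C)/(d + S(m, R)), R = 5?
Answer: -567/4 ≈ -141.75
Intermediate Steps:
C = ½ (C = (-2 + 5)/6 = 3*(⅙) = ½ ≈ 0.50000)
g(d, m) = (½ + m)/(-2 + d) (g(d, m) = (m + ½)/(d - 2) = (½ + m)/(-2 + d))
-42*g(6, -2)*(-9) = -42*(½ - 2)/(-2 + 6)*(-9) = -42*(-3)/(4*2)*(-9) = -21*(-3)/(2*2)*(-9) = -42*(-3/8)*(-9) = (63/4)*(-9) = -567/4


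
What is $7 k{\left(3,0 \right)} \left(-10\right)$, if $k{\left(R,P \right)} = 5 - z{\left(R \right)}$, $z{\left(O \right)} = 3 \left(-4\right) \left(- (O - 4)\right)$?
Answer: $-1190$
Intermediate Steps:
$z{\left(O \right)} = -48 + 12 O$ ($z{\left(O \right)} = - 12 \left(- (-4 + O)\right) = - 12 \left(4 - O\right) = -48 + 12 O$)
$k{\left(R,P \right)} = 53 - 12 R$ ($k{\left(R,P \right)} = 5 - \left(-48 + 12 R\right) = 53 - 12 R$)
$7 k{\left(3,0 \right)} \left(-10\right) = 7 \left(53 - 36\right) \left(-10\right) = 7 \cdot 17 \left(-10\right) = 119 \left(-10\right) = -1190$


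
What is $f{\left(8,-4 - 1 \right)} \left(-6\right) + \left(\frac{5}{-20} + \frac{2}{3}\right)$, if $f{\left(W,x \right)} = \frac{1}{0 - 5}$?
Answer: $\frac{97}{60} \approx 1.6167$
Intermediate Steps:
$f{\left(W,x \right)} = - \frac{1}{5}$ ($f{\left(W,x \right)} = \frac{1}{-5} = - \frac{1}{5}$)
$f{\left(8,-4 - 1 \right)} \left(-6\right) + \left(\frac{5}{-20} + \frac{2}{3}\right) = \left(- \frac{1}{5}\right) \left(-6\right) + \left(\frac{5}{-20} + \frac{2}{3}\right) = \frac{6}{5} + \left(5 \left(- \frac{1}{20}\right) + 2 \cdot \frac{1}{3}\right) = \frac{6}{5} + \left(- \frac{1}{4} + \frac{2}{3}\right) = \frac{6}{5} + \frac{5}{12} = \frac{97}{60}$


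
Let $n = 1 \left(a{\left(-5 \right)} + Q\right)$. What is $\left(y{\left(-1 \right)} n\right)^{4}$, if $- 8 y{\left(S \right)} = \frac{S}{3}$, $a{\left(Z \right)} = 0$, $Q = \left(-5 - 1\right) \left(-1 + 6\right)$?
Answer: $\frac{625}{256} \approx 2.4414$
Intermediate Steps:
$Q = -30$ ($Q = \left(-6\right) 5 = -30$)
$y{\left(S \right)} = - \frac{S}{24}$ ($y{\left(S \right)} = - \frac{S \frac{1}{3}}{8} = - \frac{\frac{1}{3} S}{8} = - \frac{S}{24}$)
$n = -30$ ($n = 1 \left(0 - 30\right) = 1 \left(-30\right) = -30$)
$\left(y{\left(-1 \right)} n\right)^{4} = \left(\left(- \frac{1}{24}\right) \left(-1\right) \left(-30\right)\right)^{4} = \left(\frac{1}{24} \left(-30\right)\right)^{4} = \left(- \frac{5}{4}\right)^{4} = \frac{625}{256}$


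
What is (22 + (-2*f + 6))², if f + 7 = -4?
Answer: 2500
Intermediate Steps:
f = -11 (f = -7 - 4 = -11)
(22 + (-2*f + 6))² = (22 + (-2*(-11) + 6))² = (22 + (22 + 6))² = (22 + 28)² = 50² = 2500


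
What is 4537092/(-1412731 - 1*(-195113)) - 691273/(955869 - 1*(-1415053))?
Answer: -5799398843269/1443438651898 ≈ -4.0178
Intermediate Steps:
4537092/(-1412731 - 1*(-195113)) - 691273/(955869 - 1*(-1415053)) = 4537092/(-1412731 + 195113) - 691273/(955869 + 1415053) = 4537092/(-1217618) - 691273/2370922 = 4537092*(-1/1217618) - 691273*1/2370922 = -2268546/608809 - 691273/2370922 = -5799398843269/1443438651898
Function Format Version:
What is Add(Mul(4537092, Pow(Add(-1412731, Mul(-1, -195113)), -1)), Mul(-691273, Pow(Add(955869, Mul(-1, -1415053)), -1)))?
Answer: Rational(-5799398843269, 1443438651898) ≈ -4.0178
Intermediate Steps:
Add(Mul(4537092, Pow(Add(-1412731, Mul(-1, -195113)), -1)), Mul(-691273, Pow(Add(955869, Mul(-1, -1415053)), -1))) = Add(Mul(4537092, Pow(Add(-1412731, 195113), -1)), Mul(-691273, Pow(Add(955869, 1415053), -1))) = Add(Mul(4537092, Pow(-1217618, -1)), Mul(-691273, Pow(2370922, -1))) = Add(Mul(4537092, Rational(-1, 1217618)), Mul(-691273, Rational(1, 2370922))) = Add(Rational(-2268546, 608809), Rational(-691273, 2370922)) = Rational(-5799398843269, 1443438651898)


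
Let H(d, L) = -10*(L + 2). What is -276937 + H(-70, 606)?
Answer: -283017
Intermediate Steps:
H(d, L) = -20 - 10*L (H(d, L) = -10*(2 + L) = -20 - 10*L)
-276937 + H(-70, 606) = -276937 + (-20 - 10*606) = -276937 + (-20 - 6060) = -276937 - 6080 = -283017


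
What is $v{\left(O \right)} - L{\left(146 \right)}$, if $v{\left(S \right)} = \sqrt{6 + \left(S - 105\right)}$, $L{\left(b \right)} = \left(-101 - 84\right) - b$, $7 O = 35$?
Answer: $331 + i \sqrt{94} \approx 331.0 + 9.6954 i$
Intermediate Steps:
$O = 5$ ($O = \frac{1}{7} \cdot 35 = 5$)
$L{\left(b \right)} = -185 - b$
$v{\left(S \right)} = \sqrt{-99 + S}$ ($v{\left(S \right)} = \sqrt{6 + \left(-105 + S\right)} = \sqrt{-99 + S}$)
$v{\left(O \right)} - L{\left(146 \right)} = \sqrt{-99 + 5} - \left(-185 - 146\right) = \sqrt{-94} - \left(-185 - 146\right) = i \sqrt{94} - -331 = i \sqrt{94} + 331 = 331 + i \sqrt{94}$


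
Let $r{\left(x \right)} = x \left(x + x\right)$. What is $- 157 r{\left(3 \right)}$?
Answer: $-2826$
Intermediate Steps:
$r{\left(x \right)} = 2 x^{2}$ ($r{\left(x \right)} = x 2 x = 2 x^{2}$)
$- 157 r{\left(3 \right)} = - 157 \cdot 2 \cdot 3^{2} = - 157 \cdot 2 \cdot 9 = \left(-157\right) 18 = -2826$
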